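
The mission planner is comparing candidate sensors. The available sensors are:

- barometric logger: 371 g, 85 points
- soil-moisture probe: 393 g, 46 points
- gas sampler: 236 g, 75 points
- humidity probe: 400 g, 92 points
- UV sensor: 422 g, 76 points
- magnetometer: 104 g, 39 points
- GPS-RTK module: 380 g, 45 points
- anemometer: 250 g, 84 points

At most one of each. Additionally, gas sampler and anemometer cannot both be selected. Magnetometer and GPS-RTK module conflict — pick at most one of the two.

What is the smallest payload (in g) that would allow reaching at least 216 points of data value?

Need the lightest bundle worth ≥ 216.
barometric logger + humidity probe + magnetometer reaches 216 using 875 g.
No combination under 875 g hits 216.

875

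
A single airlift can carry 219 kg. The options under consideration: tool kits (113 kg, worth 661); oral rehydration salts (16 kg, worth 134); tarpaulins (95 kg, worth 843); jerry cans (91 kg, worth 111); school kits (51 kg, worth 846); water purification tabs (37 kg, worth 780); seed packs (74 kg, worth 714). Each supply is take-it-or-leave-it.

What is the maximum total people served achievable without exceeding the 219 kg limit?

2603

By people served per kg: water purification tabs 21.08, school kits 16.59, seed packs 9.65, tarpaulins 8.87 lead.
A density-first pass picks oral rehydration salts + school kits + water purification tabs + seed packs — 2474 at 178 kg.
Dropping seed packs frees 74 kg; slotting in tarpaulins (95 kg) lifts the total to 2603 at 199 kg.
An exhaustive check of the 128 subsets confirms 2603.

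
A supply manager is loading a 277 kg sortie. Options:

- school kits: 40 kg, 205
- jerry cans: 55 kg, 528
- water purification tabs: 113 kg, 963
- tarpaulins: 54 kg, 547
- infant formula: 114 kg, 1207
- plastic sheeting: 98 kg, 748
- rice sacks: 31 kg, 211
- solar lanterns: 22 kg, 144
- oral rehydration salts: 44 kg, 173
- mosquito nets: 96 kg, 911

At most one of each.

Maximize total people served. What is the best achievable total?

2665

The ratio heuristic lands on jerry cans + tarpaulins + infant formula + rice sacks + solar lanterns (2637) but leaves 1 kg idle.
Replace jerry cans and rice sacks and solar lanterns with mosquito nets: the trade gains 28 net, giving 2665 at 264 kg.
Runner-up jerry cans + infant formula + mosquito nets tops out at 2646.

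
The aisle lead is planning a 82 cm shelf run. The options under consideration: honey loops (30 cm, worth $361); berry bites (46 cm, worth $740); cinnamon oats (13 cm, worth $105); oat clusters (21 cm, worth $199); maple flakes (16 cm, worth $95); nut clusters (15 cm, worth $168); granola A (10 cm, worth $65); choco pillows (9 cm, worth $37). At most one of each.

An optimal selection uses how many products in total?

Optimal total is 1107.
berry bites + oat clusters + nut clusters hits 1107 at 82 cm.
All optima have 3 products.

3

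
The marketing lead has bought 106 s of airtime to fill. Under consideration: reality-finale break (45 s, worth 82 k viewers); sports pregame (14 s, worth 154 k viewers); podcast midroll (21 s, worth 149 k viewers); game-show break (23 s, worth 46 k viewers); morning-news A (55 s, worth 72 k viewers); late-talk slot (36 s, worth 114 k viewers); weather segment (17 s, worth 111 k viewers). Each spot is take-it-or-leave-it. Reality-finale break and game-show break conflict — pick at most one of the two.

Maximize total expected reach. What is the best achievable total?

528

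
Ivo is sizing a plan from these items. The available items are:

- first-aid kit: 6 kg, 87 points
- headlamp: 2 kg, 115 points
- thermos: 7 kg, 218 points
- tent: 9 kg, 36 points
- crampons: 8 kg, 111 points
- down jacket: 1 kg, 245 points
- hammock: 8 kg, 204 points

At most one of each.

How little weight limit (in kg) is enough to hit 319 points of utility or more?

3

Look for the lowest-weight combination reaching 319.
headlamp + down jacket reaches 360 using 3 kg.
Below 3 kg the best achievable stays under 319.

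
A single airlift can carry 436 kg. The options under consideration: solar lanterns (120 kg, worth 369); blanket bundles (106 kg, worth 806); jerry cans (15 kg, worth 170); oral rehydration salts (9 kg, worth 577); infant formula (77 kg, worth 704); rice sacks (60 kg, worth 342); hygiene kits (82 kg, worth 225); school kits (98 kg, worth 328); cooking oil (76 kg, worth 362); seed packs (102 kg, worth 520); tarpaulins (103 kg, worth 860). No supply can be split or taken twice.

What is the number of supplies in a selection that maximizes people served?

6

Optimal total is 3651.
blanket bundles + oral rehydration salts + infant formula + rice sacks + cooking oil + tarpaulins hits 3651 at 431 kg.
All optima have 6 supplies.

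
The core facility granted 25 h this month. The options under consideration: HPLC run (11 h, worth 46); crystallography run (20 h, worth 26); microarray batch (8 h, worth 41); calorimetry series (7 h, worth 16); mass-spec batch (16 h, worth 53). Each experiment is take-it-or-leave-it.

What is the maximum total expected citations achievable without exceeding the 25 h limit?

94

Density check — microarray batch 5.12, HPLC run 4.18, mass-spec batch 3.31, calorimetry series 2.29 are the best per h.
Filling by ratio: HPLC run + microarray batch for 87, with 6 h left unused.
Replace HPLC run with mass-spec batch: the trade gains 7 net, giving 94 at 24 h.
That's the maximum — no swap from here does better than 94.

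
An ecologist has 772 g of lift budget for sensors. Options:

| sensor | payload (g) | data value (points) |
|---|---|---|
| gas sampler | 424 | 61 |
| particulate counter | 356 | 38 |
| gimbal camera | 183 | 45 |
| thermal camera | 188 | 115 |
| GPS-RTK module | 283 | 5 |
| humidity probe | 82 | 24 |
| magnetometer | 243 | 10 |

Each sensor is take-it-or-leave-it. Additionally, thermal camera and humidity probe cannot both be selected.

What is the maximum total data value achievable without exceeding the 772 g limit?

Taking particulate counter + gimbal camera + thermal camera: 727 g used, 198 in data value.
The spare 45 g is too small for any remaining sensor, and no feasible exchange beats 198.

198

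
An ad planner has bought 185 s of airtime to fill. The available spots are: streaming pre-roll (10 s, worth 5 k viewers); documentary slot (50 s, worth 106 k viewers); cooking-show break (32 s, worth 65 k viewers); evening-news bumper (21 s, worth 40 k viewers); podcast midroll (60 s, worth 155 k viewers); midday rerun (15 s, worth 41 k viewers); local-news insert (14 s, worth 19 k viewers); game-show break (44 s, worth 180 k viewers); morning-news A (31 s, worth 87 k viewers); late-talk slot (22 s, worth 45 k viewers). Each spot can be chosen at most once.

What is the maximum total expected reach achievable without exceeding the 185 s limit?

528

A density-first pass picks streaming pre-roll + podcast midroll + midday rerun + game-show break + morning-news A + late-talk slot — 513 at 182 s.
Replace streaming pre-roll and midday rerun and late-talk slot with documentary slot: the trade gains 15 net, giving 528 at 185 s.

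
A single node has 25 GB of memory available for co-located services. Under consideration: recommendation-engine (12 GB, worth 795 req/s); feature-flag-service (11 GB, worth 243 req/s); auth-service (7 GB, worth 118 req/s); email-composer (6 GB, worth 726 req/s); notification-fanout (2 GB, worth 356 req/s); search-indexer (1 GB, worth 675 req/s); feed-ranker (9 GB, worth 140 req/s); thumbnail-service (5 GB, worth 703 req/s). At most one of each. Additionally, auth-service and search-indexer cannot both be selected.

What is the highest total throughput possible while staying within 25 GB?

Taking the top-ratio services first gives feature-flag-service + email-composer + notification-fanout + search-indexer + thumbnail-service for 2703 (25 GB).
The 13 GB tied up in feature-flag-service and notification-fanout is better spent on recommendation-engine — total rises to 2899 (24 GB).
The spare 1 GB is too small for any remaining service, and no feasible exchange beats 2899.

2899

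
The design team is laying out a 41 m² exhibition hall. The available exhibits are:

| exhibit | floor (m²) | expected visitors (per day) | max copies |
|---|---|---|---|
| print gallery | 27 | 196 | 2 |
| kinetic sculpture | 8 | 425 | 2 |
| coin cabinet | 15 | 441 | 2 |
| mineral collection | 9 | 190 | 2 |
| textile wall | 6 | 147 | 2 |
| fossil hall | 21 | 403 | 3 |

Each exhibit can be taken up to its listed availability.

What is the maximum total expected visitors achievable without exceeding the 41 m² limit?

Density check — kinetic sculpture 53.12, coin cabinet 29.40, textile wall 24.50, mineral collection 21.11 are the best per m².
Greedy by ratio would take 2×kinetic sculpture + coin cabinet + textile wall: 37 m² used, total 1438.
Dropping textile wall frees 6 m²; slotting in mineral collection (9 m²) lifts the total to 1481 at 40 m².
That's the maximum — no swap from here does better than 1481.

1481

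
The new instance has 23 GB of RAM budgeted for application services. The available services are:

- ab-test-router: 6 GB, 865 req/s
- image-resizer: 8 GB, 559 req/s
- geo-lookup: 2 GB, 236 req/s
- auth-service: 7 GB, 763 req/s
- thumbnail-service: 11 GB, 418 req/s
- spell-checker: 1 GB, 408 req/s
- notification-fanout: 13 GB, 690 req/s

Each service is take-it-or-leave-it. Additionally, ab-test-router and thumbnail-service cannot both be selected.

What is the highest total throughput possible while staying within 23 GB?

Taking the top-ratio services first gives ab-test-router + geo-lookup + auth-service + spell-checker for 2272 (16 GB).
Replace geo-lookup with image-resizer: the trade gains 323 net, giving 2595 at 22 GB.
The spare 1 GB is too small for any remaining service, and no feasible exchange beats 2595.

2595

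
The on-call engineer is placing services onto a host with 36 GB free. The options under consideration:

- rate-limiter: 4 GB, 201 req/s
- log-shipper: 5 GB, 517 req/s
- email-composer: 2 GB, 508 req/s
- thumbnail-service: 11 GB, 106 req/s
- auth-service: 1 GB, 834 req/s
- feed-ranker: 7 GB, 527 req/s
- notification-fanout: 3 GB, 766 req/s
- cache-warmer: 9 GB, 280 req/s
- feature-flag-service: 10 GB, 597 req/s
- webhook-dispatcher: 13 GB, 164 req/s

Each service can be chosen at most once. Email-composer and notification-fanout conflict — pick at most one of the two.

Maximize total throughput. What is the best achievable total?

3521

By throughput per GB: auth-service 834.00, notification-fanout 255.33, email-composer 254.00, log-shipper 103.40 lead.
Best packing: log-shipper + auth-service + feed-ranker + notification-fanout + cache-warmer + feature-flag-service — 35 GB, 3521 total.
Next best is rate-limiter + log-shipper + auth-service + feed-ranker + notification-fanout + feature-flag-service at 3442 (30 GB) — short by 79.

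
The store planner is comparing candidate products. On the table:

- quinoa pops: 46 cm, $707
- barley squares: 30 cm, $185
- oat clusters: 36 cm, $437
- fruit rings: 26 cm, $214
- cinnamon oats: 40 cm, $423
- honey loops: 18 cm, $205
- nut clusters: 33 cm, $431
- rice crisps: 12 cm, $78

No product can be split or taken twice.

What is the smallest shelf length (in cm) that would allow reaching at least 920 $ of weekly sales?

Look for the lowest-shelf combination reaching 920.
Taking quinoa pops + fruit rings gives 921 (≥ 920) for 72 cm.
No combination under 72 cm hits 920.

72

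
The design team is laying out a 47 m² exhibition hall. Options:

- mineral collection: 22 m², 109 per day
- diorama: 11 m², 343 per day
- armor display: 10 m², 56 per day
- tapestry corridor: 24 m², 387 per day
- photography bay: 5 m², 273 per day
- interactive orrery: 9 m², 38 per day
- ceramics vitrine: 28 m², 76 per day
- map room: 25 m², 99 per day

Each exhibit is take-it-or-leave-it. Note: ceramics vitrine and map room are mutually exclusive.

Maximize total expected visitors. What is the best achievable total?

1003

Diorama + tapestry corridor + photography bay uses 40 of the 47 m² and totals 1003.
An exhaustive check of the 256 subsets confirms 1003.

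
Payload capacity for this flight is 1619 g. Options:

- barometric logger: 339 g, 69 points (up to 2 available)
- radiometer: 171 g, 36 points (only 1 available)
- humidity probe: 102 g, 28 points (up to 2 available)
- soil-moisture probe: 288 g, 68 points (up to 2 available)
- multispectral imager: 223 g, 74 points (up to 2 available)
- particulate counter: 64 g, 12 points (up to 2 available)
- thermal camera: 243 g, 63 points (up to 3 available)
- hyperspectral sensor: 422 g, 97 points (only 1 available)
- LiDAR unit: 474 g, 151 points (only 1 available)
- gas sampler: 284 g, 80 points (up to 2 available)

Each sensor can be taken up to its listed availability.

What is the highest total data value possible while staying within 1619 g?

Best packing: humidity probe + 2×multispectral imager + LiDAR unit + 2×gas sampler — 1590 g, 487 total.

487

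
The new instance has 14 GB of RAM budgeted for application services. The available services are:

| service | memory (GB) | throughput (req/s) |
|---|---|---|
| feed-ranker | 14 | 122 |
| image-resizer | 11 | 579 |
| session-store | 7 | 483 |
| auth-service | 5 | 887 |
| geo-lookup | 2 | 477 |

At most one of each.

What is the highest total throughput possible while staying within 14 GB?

1847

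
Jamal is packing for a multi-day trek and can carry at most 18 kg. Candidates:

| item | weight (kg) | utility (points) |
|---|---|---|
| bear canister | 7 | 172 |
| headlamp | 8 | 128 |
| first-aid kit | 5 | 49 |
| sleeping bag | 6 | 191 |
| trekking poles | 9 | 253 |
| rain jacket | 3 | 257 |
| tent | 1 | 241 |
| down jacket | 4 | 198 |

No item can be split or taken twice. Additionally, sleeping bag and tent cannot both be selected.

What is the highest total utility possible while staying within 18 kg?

949

Ranking by ratio (utility/kg): tent 241.00, rain jacket 85.67, down jacket 49.50, sleeping bag 31.83.
Trekking poles + rain jacket + tent + down jacket uses 17 of the 18 kg and totals 949.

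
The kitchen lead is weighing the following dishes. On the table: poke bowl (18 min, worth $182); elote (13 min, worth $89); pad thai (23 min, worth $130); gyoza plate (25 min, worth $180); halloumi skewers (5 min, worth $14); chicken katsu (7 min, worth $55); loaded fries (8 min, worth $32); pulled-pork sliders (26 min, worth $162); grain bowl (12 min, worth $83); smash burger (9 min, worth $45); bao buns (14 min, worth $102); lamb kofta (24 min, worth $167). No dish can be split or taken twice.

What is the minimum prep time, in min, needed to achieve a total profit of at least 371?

45

Minimise min subject to total profit ≥ 371.
Taking poke bowl + elote + bao buns gives 373 (≥ 371) for 45 min.
No combination under 45 min hits 371.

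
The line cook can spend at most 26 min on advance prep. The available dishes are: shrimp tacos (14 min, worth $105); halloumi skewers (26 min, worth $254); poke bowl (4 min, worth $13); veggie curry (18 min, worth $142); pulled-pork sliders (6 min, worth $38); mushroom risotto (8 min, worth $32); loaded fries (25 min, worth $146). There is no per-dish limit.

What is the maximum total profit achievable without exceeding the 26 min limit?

254

Density check — halloumi skewers 9.77, veggie curry 7.89, shrimp tacos 7.50, pulled-pork sliders 6.33 are the best per min.
Best packing: halloumi skewers — 26 min, 254 total.
That's the maximum — no swap from here does better than 254.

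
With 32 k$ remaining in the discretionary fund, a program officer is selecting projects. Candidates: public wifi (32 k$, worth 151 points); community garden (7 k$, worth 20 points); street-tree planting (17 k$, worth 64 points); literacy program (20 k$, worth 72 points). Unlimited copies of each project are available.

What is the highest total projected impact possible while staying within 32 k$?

151

The ratio ordering already packs tightly: public wifi, 32 k$, 151.
Nothing else within 32 k$ beats 151.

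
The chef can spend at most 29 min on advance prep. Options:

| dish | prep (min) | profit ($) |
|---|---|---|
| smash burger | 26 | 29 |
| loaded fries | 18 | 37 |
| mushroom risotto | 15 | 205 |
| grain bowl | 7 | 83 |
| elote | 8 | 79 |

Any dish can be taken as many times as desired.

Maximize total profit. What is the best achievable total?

371

Ranking by ratio (profit/min): mushroom risotto 13.67, grain bowl 11.86, elote 9.88, loaded fries 2.06.
Mushroom risotto + 2×grain bowl uses 29 of the 29 min and totals 371.
Every other selection either busts 29 min or fails to beat 371.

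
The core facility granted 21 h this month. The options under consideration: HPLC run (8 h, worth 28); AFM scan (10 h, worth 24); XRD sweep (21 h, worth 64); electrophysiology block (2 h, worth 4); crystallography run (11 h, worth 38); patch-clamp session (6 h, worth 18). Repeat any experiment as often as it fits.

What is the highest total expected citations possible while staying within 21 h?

Density check — HPLC run 3.50, crystallography run 3.45, XRD sweep 3.05, patch-clamp session 3.00 are the best per h.
The ratio heuristic lands on 2×HPLC run + 2×electrophysiology block (64) but leaves 1 h idle.
The 10 h tied up in HPLC run and electrophysiology block is better spent on crystallography run — total rises to 70 (21 h).

70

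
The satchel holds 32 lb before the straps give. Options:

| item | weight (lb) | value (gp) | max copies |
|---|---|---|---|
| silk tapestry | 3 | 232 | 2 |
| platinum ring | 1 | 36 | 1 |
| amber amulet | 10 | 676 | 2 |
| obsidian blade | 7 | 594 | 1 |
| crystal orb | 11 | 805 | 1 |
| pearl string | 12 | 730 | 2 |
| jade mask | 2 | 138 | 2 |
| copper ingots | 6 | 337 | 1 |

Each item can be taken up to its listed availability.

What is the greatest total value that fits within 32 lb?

2351

The ratio heuristic lands on 2×silk tapestry + platinum ring + obsidian blade + crystal orb + 2×jade mask (2175) but leaves 3 lb idle.
Dropping 2×silk tapestry and platinum ring frees 7 lb; slotting in amber amulet (10 lb) lifts the total to 2351 at 32 lb.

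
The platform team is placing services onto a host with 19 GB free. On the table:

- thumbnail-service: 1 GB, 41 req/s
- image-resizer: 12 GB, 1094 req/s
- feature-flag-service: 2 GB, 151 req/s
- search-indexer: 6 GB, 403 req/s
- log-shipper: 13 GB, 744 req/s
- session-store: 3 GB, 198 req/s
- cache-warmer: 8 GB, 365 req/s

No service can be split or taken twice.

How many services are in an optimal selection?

3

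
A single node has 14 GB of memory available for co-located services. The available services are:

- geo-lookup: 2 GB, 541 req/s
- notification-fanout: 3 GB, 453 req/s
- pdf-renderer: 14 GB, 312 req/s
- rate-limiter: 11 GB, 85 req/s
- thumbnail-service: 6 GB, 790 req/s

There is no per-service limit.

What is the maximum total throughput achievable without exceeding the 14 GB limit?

3787

The ratio ordering already packs tightly: 7×geo-lookup, 14 GB, 3787.
Nothing else within 14 GB beats 3787.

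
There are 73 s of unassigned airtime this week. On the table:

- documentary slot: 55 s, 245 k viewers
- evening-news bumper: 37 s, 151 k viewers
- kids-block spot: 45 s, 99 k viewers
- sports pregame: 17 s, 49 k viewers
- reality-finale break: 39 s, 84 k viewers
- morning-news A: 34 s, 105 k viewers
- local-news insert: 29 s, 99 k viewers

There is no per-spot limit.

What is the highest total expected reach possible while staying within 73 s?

The ratio ordering already packs tightly: documentary slot + sports pregame, 72 s, 294.

294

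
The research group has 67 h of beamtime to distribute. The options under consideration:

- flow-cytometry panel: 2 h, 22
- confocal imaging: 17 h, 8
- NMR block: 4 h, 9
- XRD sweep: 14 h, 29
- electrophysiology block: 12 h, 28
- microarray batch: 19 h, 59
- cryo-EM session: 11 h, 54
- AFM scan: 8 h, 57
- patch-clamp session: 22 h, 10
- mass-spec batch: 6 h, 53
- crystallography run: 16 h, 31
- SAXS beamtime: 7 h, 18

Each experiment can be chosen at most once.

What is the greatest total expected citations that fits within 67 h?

By expected citations per h: flow-cytometry panel 11.00, mass-spec batch 8.83, AFM scan 7.12, cryo-EM session 4.91 lead.
Filling by ratio: flow-cytometry panel + electrophysiology block + microarray batch + cryo-EM session + AFM scan + mass-spec batch + SAXS beamtime for 291, with 2 h left unused.
The 12 h tied up in electrophysiology block is better spent on XRD sweep — total rises to 292 (67 h).

292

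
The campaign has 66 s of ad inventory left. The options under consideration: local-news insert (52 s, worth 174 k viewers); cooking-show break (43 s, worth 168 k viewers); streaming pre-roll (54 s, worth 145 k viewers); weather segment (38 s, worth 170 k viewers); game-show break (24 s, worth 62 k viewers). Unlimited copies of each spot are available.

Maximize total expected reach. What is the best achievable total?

Ranking by ratio (expected reach/s): weather segment 4.47, cooking-show break 3.91, local-news insert 3.35, streaming pre-roll 2.69.
Taking weather segment + game-show break: 62 s used, 232 in expected reach.

232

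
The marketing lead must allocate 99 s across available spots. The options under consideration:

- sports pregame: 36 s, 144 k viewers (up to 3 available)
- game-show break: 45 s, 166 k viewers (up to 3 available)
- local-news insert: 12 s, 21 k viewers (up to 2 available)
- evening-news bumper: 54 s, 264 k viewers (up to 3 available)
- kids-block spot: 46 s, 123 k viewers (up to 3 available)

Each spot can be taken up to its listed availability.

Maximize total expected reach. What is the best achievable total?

Density check — evening-news bumper 4.89, sports pregame 4.00, game-show break 3.69 are the best per s.
Taking the top-ratio spots first gives sports pregame + evening-news bumper for 408 (90 s).
The 36 s tied up in sports pregame is better spent on game-show break — total rises to 430 (99 s).
Nothing else within 99 s beats 430.

430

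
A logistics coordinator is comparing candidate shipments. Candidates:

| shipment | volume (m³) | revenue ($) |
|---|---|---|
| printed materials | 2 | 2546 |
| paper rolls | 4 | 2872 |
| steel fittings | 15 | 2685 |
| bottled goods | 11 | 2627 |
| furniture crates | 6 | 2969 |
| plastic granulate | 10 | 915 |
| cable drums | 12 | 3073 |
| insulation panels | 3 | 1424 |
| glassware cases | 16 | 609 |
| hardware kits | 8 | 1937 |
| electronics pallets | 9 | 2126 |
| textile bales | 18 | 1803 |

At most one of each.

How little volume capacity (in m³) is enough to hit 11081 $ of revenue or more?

Look for the lowest-volume combination reaching 11081.
printed materials + paper rolls + furniture crates + insulation panels + hardware kits: 11748 revenue at 23 m³.
Any bundle with less than 23 m³ falls short of 11081.

23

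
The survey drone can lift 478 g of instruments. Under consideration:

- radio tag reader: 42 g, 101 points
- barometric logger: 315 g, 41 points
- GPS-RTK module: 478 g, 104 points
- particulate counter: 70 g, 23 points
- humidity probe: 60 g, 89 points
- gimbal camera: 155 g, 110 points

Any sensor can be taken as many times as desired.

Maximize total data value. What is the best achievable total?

1111

11×radio tag reader uses 462 of the 478 g and totals 1111.
Nothing else within 478 g beats 1111.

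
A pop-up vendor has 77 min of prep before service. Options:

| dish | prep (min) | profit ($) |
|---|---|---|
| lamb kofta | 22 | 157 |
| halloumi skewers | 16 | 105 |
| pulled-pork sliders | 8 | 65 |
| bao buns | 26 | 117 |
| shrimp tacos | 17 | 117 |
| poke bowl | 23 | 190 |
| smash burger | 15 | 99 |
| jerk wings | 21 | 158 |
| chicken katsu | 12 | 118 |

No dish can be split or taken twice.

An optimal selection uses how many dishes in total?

5

The maximum profit within 77 min is 595.
One optimal bundle: halloumi skewers + pulled-pork sliders + shrimp tacos + poke bowl + chicken katsu (76 min).
Every optimal selection uses 5 dishes.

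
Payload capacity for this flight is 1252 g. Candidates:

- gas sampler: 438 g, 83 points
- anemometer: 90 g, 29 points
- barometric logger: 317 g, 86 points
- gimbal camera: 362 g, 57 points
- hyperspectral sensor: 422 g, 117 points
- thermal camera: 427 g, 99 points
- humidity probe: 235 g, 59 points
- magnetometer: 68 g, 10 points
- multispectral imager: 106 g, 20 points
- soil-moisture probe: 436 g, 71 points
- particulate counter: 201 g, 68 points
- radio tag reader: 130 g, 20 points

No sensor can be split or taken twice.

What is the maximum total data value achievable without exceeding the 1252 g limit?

Greedy by ratio would take anemometer + barometric logger + hyperspectral sensor + magnetometer + multispectral imager + particulate counter: 1204 g used, total 330.
Dropping anemometer and multispectral imager frees 196 g; slotting in humidity probe (235 g) lifts the total to 340 at 1243 g.
An exhaustive check of the 4096 subsets confirms 340.

340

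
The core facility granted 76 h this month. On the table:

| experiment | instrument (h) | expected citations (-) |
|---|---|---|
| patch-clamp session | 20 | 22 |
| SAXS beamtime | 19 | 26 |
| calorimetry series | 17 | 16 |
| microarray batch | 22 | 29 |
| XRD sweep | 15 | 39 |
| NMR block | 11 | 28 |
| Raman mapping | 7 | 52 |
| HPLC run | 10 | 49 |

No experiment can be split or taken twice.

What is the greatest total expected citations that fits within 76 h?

197

Greedy by ratio would take SAXS beamtime + XRD sweep + NMR block + Raman mapping + HPLC run: 62 h used, total 194.
Replace SAXS beamtime with microarray batch: the trade gains 3 net, giving 197 at 65 h.
Every other selection either busts 76 h or fails to beat 197.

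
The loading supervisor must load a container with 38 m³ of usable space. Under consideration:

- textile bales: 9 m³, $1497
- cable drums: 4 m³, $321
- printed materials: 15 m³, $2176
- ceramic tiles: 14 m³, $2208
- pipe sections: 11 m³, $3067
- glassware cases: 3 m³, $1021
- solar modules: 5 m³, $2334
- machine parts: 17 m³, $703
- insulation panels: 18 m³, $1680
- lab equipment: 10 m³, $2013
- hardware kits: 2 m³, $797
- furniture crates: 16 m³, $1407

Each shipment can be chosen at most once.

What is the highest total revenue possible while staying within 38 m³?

Filling by ratio: cable drums + pipe sections + glassware cases + solar modules + lab equipment + hardware kits for 9553, with 3 m³ left unused.
Dropping cable drums and hardware kits frees 6 m³; slotting in textile bales (9 m³) lifts the total to 9932 at 38 m³.
The closest alternative, textile bales + pipe sections + solar modules + lab equipment + hardware kits, reaches only 9708.

9932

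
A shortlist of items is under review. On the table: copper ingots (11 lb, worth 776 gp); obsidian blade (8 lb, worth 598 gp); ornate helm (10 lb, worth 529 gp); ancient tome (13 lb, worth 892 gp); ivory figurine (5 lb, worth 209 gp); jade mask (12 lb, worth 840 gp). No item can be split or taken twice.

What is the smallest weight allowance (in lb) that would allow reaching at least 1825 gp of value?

Look for the lowest-weight combination reaching 1825.
copper ingots + ivory figurine + jade mask reaches 1825 using 28 lb.
No combination under 28 lb hits 1825.

28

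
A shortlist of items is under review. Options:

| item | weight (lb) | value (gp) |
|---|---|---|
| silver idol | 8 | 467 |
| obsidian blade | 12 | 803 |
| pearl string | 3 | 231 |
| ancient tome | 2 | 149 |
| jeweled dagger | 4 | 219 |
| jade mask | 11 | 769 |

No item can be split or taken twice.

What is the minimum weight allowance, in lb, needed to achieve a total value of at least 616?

Look for the lowest-weight combination reaching 616.
silver idol + ancient tome: 616 value at 10 lb.
Any bundle with less than 10 lb falls short of 616.

10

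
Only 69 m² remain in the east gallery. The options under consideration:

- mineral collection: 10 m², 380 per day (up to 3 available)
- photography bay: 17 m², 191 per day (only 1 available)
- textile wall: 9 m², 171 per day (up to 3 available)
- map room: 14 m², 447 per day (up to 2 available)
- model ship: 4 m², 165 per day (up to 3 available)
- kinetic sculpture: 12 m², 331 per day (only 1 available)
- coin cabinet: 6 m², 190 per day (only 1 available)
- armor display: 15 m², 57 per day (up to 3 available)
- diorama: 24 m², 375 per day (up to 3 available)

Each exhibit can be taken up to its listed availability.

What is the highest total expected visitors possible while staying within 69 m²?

2413

Ranking by ratio (expected visitors/m²): model ship 41.25, mineral collection 38.00, map room 31.93, coin cabinet 31.67.
Greedy by ratio would take 3×mineral collection + map room + 3×model ship + coin cabinet: 62 m² used, total 2272.
The 6 m² tied up in coin cabinet is better spent on kinetic sculpture — total rises to 2413 (68 m²).
No other feasible combination exceeds 2413.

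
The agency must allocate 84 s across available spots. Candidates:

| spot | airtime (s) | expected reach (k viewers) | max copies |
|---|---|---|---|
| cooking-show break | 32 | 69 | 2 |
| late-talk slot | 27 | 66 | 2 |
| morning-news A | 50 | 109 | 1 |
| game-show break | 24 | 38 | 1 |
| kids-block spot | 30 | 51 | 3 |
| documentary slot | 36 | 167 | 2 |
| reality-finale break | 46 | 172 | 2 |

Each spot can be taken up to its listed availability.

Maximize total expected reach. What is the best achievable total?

Density check — documentary slot 4.64, reality-finale break 3.74, late-talk slot 2.44 are the best per s.
Greedy by ratio would take 2×documentary slot: 72 s used, total 334.
The 36 s tied up in documentary slot is better spent on reality-finale break — total rises to 339 (82 s).
The spare 2 s is too small for any remaining spot, and no exchange beats 339.

339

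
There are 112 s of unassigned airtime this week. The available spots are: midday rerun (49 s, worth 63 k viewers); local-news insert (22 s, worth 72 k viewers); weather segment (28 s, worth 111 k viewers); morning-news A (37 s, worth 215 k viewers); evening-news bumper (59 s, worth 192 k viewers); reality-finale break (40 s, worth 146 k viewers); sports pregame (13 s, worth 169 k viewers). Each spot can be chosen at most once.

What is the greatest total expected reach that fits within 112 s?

By expected reach per s: sports pregame 13.00, morning-news A 5.81, weather segment 3.96, reality-finale break 3.65 lead.
Filling by ratio: local-news insert + weather segment + morning-news A + sports pregame for 567, with 12 s left unused.
Replace weather segment with reality-finale break: the trade gains 35 net, giving 602 at 112 s.

602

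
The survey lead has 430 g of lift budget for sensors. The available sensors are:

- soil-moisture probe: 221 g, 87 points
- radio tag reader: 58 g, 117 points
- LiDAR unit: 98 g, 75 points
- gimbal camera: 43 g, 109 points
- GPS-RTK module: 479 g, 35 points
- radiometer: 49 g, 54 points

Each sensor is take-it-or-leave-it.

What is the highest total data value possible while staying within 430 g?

Filling by ratio: radio tag reader + LiDAR unit + gimbal camera + radiometer for 355, with 182 g left unused.
Replace radiometer with soil-moisture probe: the trade gains 33 net, giving 388 at 420 g.
The closest alternative, soil-moisture probe + radio tag reader + gimbal camera + radiometer, reaches only 367.

388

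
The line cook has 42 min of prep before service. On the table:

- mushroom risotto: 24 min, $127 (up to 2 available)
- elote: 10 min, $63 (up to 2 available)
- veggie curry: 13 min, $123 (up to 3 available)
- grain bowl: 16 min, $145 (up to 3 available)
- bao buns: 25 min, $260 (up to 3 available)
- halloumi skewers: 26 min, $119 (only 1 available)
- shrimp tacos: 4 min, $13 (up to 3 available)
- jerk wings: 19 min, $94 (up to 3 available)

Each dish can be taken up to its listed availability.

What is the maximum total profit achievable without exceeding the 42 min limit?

405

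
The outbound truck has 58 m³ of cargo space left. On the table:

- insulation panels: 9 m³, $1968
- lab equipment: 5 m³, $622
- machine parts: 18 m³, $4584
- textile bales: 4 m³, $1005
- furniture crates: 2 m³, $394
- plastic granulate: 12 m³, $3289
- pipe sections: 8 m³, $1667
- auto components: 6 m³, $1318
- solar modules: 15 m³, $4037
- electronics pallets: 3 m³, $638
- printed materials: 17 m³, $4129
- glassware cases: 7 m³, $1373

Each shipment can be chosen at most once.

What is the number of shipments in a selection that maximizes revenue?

5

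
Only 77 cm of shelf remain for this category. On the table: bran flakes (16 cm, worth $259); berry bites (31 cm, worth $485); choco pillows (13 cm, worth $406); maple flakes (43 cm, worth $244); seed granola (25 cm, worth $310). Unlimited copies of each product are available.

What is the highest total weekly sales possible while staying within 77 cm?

2030

5×choco pillows uses 65 of the 77 cm and totals 2030.
That's the maximum — no swap from here does better than 2030.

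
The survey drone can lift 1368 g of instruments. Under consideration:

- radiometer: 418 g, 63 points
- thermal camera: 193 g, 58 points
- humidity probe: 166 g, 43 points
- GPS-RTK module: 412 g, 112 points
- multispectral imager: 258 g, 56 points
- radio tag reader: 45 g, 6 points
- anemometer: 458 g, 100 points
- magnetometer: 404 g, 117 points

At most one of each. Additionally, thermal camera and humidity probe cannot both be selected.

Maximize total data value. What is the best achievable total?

349

Thermal camera + GPS-RTK module + multispectral imager + radio tag reader + magnetometer uses 1312 of the 1368 g and totals 349.
Runner-up thermal camera + GPS-RTK module + multispectral imager + magnetometer tops out at 343.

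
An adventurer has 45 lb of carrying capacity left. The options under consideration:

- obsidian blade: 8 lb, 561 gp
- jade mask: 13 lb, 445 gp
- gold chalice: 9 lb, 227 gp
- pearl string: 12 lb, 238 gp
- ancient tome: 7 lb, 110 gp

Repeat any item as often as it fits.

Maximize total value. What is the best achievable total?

Taking 5×obsidian blade: 40 lb used, 2805 in value.
That's the maximum — no swap from here does better than 2805.

2805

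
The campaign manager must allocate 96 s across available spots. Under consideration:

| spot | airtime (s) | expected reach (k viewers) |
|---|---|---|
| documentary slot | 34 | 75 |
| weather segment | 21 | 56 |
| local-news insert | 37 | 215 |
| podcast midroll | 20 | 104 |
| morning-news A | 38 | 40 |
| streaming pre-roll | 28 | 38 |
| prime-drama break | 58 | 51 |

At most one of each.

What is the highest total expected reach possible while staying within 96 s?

394

A density-first pass picks weather segment + local-news insert + podcast midroll — 375 at 78 s.
Dropping weather segment frees 21 s; slotting in documentary slot (34 s) lifts the total to 394 at 91 s.
The closest alternative, weather segment + local-news insert + podcast midroll, reaches only 375.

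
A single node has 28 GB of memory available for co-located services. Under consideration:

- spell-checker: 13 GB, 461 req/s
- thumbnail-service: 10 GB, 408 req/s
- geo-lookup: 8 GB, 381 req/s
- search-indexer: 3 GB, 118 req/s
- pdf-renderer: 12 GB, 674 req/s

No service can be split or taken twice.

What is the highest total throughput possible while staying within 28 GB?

1253

By throughput per GB: pdf-renderer 56.17, geo-lookup 47.62, thumbnail-service 40.80, search-indexer 39.33 lead.
Greedy by ratio would take geo-lookup + search-indexer + pdf-renderer: 23 GB used, total 1173.
Dropping geo-lookup frees 8 GB; slotting in spell-checker (13 GB) lifts the total to 1253 at 28 GB.
No other feasible combination exceeds 1253.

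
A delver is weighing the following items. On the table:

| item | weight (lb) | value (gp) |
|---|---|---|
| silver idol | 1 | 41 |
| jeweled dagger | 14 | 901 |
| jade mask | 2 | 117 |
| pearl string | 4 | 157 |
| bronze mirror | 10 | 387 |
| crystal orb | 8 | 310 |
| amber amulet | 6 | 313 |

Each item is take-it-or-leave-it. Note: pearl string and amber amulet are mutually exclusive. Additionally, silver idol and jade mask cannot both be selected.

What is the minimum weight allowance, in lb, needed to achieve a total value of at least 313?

Need the lightest bundle worth ≥ 313.
Taking amber amulet gives 313 (≥ 313) for 6 lb.
Below 6 lb the best achievable stays under 313.

6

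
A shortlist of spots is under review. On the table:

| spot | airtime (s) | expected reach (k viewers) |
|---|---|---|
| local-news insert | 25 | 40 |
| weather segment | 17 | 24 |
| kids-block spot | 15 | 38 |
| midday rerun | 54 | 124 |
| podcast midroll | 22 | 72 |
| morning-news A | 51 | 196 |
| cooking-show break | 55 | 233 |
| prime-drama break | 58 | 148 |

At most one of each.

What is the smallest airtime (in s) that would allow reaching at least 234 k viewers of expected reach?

Minimise s subject to total expected reach ≥ 234.
kids-block spot + morning-news A reaches 234 using 66 s.
Below 66 s the best achievable stays under 234.

66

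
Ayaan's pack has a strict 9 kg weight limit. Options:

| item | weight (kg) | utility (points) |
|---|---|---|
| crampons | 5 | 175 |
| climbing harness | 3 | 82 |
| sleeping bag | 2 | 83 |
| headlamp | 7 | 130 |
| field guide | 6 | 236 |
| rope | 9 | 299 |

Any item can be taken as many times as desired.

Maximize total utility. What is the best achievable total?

341

Density check — sleeping bag 41.50, field guide 39.33, crampons 35.00, rope 33.22 are the best per kg.
The ratio heuristic lands on 4×sleeping bag (332) but leaves 1 kg idle.
Replace 2×sleeping bag with crampons: the trade gains 9 net, giving 341 at 9 kg.
That's the maximum — no swap from here does better than 341.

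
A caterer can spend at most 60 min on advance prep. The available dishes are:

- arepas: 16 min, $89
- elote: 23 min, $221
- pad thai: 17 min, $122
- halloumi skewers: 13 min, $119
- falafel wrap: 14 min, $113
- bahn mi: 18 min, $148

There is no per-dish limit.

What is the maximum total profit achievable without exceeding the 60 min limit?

The ratio ordering already packs tightly: 2×elote + halloumi skewers, 59 min, 561.
Nothing else within 60 min beats 561.

561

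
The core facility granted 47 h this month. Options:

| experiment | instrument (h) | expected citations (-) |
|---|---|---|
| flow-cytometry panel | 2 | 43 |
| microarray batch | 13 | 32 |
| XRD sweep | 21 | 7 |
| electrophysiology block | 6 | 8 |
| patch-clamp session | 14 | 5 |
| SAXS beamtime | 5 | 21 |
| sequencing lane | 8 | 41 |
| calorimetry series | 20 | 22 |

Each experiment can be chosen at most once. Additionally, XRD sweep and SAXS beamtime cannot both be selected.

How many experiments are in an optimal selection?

5

Optimal total is 145.
One optimal bundle: flow-cytometry panel + microarray batch + electrophysiology block + SAXS beamtime + sequencing lane (34 h).
Every optimal selection uses 5 experiments.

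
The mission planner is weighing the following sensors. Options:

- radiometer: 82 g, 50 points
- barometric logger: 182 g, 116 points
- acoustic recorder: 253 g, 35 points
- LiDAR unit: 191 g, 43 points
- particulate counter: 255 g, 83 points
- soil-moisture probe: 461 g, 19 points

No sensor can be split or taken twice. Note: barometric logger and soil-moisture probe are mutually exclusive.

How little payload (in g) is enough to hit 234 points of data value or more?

Need the lightest bundle worth ≥ 234.
radiometer + barometric logger + particulate counter: 249 data value at 519 g.
No combination under 519 g hits 234.

519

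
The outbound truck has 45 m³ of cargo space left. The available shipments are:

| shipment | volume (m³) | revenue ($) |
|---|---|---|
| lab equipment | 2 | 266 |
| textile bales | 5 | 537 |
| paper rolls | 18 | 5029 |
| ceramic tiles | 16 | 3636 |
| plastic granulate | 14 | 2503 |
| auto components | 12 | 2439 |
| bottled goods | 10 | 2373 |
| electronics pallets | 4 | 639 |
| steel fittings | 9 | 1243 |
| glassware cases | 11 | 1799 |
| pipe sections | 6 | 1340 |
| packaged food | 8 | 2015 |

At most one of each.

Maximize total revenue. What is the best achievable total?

By revenue per m³: paper rolls 279.39, packaged food 251.88, bottled goods 237.30 lead.
Taking the top-ratio shipments first gives lab equipment + paper rolls + bottled goods + pipe sections + packaged food for 11023 (44 m³).
Replace lab equipment and pipe sections and packaged food with ceramic tiles: the trade gains 15 net, giving 11038 at 44 m³.
Runner-up lab equipment + paper rolls + bottled goods + pipe sections + packaged food tops out at 11023.

11038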